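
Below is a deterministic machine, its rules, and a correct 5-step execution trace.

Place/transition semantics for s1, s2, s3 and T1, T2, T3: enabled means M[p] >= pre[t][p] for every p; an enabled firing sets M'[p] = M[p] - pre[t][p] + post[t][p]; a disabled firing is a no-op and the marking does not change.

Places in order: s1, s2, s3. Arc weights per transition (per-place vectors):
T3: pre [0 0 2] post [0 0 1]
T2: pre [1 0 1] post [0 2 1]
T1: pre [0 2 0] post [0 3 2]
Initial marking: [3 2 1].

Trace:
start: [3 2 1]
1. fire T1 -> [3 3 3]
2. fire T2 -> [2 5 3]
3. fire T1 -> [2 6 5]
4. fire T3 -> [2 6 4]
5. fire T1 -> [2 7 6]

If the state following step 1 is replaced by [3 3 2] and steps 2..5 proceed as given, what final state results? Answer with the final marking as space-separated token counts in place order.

2 7 5

state after step 1 := [3 3 2]
2. fire T2 -> [2 5 2]
3. fire T1 -> [2 6 4]
4. fire T3 -> [2 6 3]
5. fire T1 -> [2 7 5]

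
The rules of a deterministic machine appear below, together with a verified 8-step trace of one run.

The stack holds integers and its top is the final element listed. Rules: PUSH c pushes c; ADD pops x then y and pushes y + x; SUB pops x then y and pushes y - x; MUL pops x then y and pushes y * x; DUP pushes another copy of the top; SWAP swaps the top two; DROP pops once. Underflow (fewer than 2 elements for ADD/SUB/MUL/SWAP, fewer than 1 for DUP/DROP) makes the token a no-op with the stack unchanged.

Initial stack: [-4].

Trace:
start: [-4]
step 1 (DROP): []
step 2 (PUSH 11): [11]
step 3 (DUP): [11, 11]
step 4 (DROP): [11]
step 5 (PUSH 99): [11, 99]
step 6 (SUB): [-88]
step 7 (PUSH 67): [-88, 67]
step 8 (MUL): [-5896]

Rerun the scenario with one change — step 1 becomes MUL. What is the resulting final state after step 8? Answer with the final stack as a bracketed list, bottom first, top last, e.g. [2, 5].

[-4, -5896]

(re-executing from step 1 with the substitution; state before step 1: [-4])
step 1 (MUL): [-4]
step 2 (PUSH 11): [-4, 11]
step 3 (DUP): [-4, 11, 11]
step 4 (DROP): [-4, 11]
step 5 (PUSH 99): [-4, 11, 99]
step 6 (SUB): [-4, -88]
step 7 (PUSH 67): [-4, -88, 67]
step 8 (MUL): [-4, -5896]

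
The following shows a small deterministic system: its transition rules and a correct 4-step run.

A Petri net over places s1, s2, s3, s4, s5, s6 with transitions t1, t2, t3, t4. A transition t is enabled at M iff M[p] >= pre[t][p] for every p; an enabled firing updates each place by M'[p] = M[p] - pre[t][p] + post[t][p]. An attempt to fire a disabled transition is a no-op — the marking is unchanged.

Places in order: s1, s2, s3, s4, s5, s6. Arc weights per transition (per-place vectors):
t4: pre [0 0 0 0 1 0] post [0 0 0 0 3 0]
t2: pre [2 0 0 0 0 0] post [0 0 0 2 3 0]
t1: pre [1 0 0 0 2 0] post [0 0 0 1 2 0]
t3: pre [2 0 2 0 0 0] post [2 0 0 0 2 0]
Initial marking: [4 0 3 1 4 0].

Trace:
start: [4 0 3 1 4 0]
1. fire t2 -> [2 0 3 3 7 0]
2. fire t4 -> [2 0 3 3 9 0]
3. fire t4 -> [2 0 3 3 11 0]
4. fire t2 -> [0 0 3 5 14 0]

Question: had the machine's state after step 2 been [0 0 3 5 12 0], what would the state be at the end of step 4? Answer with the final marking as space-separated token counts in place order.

state after step 2 := [0 0 3 5 12 0]
3. fire t4 -> [0 0 3 5 14 0]
4. fire t2 -> [0 0 3 5 14 0]

0 0 3 5 14 0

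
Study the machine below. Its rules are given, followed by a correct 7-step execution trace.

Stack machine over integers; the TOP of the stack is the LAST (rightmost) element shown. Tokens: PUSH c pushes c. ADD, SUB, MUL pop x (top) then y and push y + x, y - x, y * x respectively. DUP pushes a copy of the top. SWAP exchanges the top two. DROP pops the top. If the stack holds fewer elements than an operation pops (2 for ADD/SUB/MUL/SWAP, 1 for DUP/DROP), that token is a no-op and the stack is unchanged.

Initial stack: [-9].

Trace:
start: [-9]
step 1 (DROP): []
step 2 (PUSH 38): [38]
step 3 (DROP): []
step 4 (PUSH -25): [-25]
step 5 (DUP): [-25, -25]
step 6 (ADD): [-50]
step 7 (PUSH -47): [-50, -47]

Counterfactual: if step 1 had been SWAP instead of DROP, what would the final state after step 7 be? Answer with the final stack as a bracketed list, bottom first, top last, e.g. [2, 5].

[-9, -50, -47]

(re-executing from step 1 with the substitution; state before step 1: [-9])
step 1 (SWAP): [-9]
step 2 (PUSH 38): [-9, 38]
step 3 (DROP): [-9]
step 4 (PUSH -25): [-9, -25]
step 5 (DUP): [-9, -25, -25]
step 6 (ADD): [-9, -50]
step 7 (PUSH -47): [-9, -50, -47]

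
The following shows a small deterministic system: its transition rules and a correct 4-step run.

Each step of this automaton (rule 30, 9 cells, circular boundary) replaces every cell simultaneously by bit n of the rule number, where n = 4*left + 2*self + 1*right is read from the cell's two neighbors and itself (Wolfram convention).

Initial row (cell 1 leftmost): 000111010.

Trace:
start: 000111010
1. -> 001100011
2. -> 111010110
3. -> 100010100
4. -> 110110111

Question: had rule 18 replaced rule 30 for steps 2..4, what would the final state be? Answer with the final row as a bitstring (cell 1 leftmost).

110010100

(re-executing steps 2..4 under rule 18; state before step 2: 001100011)
2. -> 110010100
3. -> 001100011
4. -> 110010100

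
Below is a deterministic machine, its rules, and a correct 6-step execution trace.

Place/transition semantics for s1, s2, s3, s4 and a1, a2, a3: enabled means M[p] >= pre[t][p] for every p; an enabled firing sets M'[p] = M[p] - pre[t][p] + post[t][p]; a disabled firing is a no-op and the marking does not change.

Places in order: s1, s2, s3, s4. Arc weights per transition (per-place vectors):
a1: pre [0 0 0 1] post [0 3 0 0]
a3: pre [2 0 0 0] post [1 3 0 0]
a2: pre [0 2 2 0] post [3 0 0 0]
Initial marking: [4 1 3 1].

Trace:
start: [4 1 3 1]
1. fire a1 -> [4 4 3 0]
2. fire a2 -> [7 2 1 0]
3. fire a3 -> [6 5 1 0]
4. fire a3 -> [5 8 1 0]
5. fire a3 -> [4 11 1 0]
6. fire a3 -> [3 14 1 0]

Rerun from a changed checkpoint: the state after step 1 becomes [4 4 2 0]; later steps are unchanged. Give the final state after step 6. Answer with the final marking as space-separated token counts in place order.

3 14 0 0

state after step 1 := [4 4 2 0]
2. fire a2 -> [7 2 0 0]
3. fire a3 -> [6 5 0 0]
4. fire a3 -> [5 8 0 0]
5. fire a3 -> [4 11 0 0]
6. fire a3 -> [3 14 0 0]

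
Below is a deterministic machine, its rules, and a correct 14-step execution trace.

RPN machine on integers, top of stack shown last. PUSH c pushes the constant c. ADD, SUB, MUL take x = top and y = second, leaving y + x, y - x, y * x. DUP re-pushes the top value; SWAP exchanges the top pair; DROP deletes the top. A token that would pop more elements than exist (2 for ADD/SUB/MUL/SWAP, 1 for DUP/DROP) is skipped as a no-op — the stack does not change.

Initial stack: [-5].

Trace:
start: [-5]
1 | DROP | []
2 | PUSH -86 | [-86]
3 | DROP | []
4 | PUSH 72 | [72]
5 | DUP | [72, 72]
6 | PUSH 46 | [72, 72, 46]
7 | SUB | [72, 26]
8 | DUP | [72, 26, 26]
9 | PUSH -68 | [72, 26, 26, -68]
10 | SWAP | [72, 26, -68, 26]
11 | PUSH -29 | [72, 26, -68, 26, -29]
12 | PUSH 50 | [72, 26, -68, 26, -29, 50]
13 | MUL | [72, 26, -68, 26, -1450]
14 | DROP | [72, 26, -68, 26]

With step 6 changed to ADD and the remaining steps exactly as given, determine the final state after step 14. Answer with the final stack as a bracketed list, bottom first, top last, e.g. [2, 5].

[144, -68, 144]

(re-executing from step 6 with the substitution; state before step 6: [72, 72])
6 | ADD | [144]
7 | SUB | [144]
8 | DUP | [144, 144]
9 | PUSH -68 | [144, 144, -68]
10 | SWAP | [144, -68, 144]
11 | PUSH -29 | [144, -68, 144, -29]
12 | PUSH 50 | [144, -68, 144, -29, 50]
13 | MUL | [144, -68, 144, -1450]
14 | DROP | [144, -68, 144]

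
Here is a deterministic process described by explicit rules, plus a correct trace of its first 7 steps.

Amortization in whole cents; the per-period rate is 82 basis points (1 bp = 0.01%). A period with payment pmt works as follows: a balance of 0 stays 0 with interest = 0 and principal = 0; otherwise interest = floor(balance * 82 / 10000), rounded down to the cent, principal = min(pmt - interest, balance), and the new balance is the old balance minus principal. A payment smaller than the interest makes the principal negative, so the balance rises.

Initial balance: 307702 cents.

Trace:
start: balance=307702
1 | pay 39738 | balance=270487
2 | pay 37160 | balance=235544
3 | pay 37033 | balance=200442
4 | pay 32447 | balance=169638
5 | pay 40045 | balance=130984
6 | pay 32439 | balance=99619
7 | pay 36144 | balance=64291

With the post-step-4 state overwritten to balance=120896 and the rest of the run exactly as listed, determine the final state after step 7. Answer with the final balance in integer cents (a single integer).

14340

state after step 4 := balance=120896
5 | pay 40045 | balance=81842
6 | pay 32439 | balance=50074
7 | pay 36144 | balance=14340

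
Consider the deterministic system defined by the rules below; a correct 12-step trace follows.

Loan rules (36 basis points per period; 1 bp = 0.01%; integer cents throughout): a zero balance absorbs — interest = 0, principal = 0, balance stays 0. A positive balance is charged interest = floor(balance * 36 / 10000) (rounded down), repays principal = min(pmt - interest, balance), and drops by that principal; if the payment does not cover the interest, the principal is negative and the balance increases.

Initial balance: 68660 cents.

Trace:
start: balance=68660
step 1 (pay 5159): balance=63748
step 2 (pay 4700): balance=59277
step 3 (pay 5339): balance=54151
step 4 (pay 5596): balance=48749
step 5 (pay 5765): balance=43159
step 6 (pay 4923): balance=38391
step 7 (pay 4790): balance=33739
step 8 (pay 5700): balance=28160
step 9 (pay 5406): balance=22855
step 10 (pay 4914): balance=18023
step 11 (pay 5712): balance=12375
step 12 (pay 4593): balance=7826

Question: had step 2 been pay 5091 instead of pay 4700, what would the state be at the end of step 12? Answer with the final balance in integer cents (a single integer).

(re-executing from step 2 with the substitution; state before step 2: balance=63748)
step 2 (pay 5091): balance=58886
step 3 (pay 5339): balance=53758
step 4 (pay 5596): balance=48355
step 5 (pay 5765): balance=42764
step 6 (pay 4923): balance=37994
step 7 (pay 4790): balance=33340
step 8 (pay 5700): balance=27760
step 9 (pay 5406): balance=22453
step 10 (pay 4914): balance=17619
step 11 (pay 5712): balance=11970
step 12 (pay 4593): balance=7420

7420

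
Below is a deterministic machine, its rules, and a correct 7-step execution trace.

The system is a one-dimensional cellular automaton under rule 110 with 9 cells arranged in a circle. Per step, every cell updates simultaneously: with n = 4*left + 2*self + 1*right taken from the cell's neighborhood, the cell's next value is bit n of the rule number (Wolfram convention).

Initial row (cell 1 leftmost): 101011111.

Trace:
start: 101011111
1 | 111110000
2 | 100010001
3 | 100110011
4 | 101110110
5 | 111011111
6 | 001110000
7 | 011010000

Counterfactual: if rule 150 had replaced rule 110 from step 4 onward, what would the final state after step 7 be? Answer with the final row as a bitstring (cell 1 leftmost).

001111001

(re-executing steps 4..7 under rule 150; state before step 4: 100110011)
4 | 011001101
5 | 000110001
6 | 101001011
7 | 001111001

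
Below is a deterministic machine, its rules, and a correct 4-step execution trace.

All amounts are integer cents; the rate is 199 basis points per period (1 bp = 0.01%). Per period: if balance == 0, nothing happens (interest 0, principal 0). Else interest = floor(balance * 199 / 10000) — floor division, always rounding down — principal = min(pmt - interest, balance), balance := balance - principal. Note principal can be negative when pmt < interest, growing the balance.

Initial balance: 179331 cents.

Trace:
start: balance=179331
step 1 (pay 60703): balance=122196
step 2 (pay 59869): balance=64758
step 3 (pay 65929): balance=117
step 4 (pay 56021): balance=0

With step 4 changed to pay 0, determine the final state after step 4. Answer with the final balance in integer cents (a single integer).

119

(re-executing from step 4 with the substitution; state before step 4: balance=117)
step 4 (pay 0): balance=119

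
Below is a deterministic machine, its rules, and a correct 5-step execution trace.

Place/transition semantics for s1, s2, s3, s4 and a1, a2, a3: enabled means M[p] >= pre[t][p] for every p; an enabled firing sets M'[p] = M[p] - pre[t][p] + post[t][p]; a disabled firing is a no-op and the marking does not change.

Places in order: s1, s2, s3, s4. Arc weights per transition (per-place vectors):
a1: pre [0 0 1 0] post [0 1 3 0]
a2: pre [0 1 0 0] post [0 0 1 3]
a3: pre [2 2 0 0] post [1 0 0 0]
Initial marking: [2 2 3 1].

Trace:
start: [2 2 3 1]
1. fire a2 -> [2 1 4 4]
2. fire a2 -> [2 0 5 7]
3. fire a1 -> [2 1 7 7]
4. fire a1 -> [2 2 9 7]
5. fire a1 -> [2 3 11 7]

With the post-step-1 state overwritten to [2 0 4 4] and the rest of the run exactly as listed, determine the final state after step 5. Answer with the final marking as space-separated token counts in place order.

state after step 1 := [2 0 4 4]
2. fire a2 -> [2 0 4 4]
3. fire a1 -> [2 1 6 4]
4. fire a1 -> [2 2 8 4]
5. fire a1 -> [2 3 10 4]

2 3 10 4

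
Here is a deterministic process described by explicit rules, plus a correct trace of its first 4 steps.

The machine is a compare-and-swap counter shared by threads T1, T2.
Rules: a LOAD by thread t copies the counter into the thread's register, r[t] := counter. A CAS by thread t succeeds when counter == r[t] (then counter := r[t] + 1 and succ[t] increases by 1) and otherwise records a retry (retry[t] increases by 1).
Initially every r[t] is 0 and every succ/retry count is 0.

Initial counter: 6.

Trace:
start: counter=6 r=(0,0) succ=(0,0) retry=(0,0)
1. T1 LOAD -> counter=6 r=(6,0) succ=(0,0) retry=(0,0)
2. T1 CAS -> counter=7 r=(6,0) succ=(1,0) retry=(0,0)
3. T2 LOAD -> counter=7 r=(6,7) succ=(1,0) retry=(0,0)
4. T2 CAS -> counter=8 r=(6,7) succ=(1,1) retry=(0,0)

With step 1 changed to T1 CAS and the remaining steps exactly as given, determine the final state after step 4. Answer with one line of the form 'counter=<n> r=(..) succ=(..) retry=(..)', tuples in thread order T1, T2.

(re-executing from step 1 with the substitution; state before step 1: counter=6 r=(0,0) succ=(0,0) retry=(0,0))
1. T1 CAS -> counter=6 r=(0,0) succ=(0,0) retry=(1,0)
2. T1 CAS -> counter=6 r=(0,0) succ=(0,0) retry=(2,0)
3. T2 LOAD -> counter=6 r=(0,6) succ=(0,0) retry=(2,0)
4. T2 CAS -> counter=7 r=(0,6) succ=(0,1) retry=(2,0)

counter=7 r=(0,6) succ=(0,1) retry=(2,0)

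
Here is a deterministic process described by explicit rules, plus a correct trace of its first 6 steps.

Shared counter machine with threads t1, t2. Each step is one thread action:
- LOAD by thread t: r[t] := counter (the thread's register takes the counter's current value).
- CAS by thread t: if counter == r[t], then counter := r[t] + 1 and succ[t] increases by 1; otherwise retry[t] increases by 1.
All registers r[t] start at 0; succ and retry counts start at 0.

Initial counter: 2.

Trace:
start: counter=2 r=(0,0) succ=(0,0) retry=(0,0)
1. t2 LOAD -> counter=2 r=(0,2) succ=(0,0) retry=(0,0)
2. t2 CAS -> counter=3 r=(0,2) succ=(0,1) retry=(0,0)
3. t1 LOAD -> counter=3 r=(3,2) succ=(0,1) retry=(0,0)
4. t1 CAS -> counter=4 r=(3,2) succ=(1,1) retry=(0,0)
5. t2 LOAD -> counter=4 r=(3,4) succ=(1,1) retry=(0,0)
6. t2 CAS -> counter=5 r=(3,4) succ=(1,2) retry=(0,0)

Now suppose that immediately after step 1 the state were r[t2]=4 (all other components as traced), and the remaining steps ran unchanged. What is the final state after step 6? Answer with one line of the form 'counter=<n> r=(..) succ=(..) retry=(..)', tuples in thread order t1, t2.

state after step 1 := counter=2 r=(0,4) succ=(0,0) retry=(0,0)
2. t2 CAS -> counter=2 r=(0,4) succ=(0,0) retry=(0,1)
3. t1 LOAD -> counter=2 r=(2,4) succ=(0,0) retry=(0,1)
4. t1 CAS -> counter=3 r=(2,4) succ=(1,0) retry=(0,1)
5. t2 LOAD -> counter=3 r=(2,3) succ=(1,0) retry=(0,1)
6. t2 CAS -> counter=4 r=(2,3) succ=(1,1) retry=(0,1)

counter=4 r=(2,3) succ=(1,1) retry=(0,1)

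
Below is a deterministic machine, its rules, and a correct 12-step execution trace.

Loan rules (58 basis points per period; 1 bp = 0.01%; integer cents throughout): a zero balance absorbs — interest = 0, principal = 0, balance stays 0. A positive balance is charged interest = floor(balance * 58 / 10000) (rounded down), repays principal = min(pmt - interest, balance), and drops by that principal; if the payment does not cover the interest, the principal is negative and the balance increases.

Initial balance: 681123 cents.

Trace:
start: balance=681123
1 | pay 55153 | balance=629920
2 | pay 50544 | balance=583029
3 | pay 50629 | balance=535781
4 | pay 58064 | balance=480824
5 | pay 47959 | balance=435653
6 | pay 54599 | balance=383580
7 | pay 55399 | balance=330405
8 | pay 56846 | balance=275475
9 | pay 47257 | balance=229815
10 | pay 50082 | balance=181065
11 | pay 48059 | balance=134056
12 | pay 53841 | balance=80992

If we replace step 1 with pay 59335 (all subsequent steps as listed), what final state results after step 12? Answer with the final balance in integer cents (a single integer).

76536

(re-executing from step 1 with the substitution; state before step 1: balance=681123)
1 | pay 59335 | balance=625738
2 | pay 50544 | balance=578823
3 | pay 50629 | balance=531551
4 | pay 58064 | balance=476569
5 | pay 47959 | balance=431374
6 | pay 54599 | balance=379276
7 | pay 55399 | balance=326076
8 | pay 56846 | balance=271121
9 | pay 47257 | balance=225436
10 | pay 50082 | balance=176661
11 | pay 48059 | balance=129626
12 | pay 53841 | balance=76536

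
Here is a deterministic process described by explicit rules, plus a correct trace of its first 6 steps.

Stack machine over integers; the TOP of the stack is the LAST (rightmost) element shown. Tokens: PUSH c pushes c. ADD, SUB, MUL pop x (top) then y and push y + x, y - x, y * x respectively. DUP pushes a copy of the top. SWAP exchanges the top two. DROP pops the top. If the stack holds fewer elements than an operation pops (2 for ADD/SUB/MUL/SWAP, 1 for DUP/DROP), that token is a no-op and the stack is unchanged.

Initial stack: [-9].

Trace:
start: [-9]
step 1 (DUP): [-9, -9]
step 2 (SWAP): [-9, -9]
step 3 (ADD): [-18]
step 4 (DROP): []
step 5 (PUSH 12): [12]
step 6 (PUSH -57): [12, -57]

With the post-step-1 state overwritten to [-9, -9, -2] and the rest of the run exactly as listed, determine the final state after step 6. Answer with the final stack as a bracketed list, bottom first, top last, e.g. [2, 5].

state after step 1 := [-9, -9, -2]
step 2 (SWAP): [-9, -2, -9]
step 3 (ADD): [-9, -11]
step 4 (DROP): [-9]
step 5 (PUSH 12): [-9, 12]
step 6 (PUSH -57): [-9, 12, -57]

[-9, 12, -57]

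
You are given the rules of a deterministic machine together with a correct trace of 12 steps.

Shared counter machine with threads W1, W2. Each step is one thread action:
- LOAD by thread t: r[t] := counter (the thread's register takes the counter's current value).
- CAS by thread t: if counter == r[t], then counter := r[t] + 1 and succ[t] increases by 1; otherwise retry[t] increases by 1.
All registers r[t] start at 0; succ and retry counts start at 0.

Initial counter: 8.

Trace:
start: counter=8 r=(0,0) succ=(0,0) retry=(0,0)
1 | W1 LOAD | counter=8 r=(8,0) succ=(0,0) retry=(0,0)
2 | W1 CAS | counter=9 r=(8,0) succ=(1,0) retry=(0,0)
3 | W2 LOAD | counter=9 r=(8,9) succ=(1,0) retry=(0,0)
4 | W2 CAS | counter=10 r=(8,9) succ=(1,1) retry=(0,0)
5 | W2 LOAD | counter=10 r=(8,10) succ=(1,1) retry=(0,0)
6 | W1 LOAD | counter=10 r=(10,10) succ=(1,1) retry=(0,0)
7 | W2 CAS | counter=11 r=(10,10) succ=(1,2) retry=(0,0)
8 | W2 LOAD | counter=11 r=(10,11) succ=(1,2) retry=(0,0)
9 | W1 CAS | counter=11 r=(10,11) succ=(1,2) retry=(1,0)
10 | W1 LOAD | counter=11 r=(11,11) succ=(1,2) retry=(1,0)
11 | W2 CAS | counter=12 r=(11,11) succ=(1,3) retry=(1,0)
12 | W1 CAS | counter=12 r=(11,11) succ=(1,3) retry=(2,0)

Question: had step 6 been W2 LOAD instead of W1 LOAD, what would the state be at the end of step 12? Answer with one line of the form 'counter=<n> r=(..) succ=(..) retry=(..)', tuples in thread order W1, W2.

counter=12 r=(11,11) succ=(1,3) retry=(2,0)

(re-executing from step 6 with the substitution; state before step 6: counter=10 r=(8,10) succ=(1,1) retry=(0,0))
6 | W2 LOAD | counter=10 r=(8,10) succ=(1,1) retry=(0,0)
7 | W2 CAS | counter=11 r=(8,10) succ=(1,2) retry=(0,0)
8 | W2 LOAD | counter=11 r=(8,11) succ=(1,2) retry=(0,0)
9 | W1 CAS | counter=11 r=(8,11) succ=(1,2) retry=(1,0)
10 | W1 LOAD | counter=11 r=(11,11) succ=(1,2) retry=(1,0)
11 | W2 CAS | counter=12 r=(11,11) succ=(1,3) retry=(1,0)
12 | W1 CAS | counter=12 r=(11,11) succ=(1,3) retry=(2,0)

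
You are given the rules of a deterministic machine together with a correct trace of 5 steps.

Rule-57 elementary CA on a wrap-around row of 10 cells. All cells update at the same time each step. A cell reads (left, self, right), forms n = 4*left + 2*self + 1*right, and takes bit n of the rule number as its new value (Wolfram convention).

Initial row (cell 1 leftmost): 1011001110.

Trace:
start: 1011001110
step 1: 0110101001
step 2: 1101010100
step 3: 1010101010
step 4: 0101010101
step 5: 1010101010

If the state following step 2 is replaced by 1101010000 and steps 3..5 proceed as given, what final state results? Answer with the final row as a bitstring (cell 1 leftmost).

state after step 2 := 1101010000
step 3: 1010101110
step 4: 0101011001
step 5: 1010110100

1010110100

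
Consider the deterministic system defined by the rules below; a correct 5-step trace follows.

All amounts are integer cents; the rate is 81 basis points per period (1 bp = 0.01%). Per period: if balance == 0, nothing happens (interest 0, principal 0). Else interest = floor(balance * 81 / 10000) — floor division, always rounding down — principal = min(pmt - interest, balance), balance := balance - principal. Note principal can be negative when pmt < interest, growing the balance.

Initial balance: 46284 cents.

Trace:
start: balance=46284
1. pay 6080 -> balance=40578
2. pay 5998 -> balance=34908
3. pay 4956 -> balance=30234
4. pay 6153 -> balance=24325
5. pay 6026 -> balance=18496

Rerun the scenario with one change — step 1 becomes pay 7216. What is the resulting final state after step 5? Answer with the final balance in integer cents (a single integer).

(re-executing from step 1 with the substitution; state before step 1: balance=46284)
1. pay 7216 -> balance=39442
2. pay 5998 -> balance=33763
3. pay 4956 -> balance=29080
4. pay 6153 -> balance=23162
5. pay 6026 -> balance=17323

17323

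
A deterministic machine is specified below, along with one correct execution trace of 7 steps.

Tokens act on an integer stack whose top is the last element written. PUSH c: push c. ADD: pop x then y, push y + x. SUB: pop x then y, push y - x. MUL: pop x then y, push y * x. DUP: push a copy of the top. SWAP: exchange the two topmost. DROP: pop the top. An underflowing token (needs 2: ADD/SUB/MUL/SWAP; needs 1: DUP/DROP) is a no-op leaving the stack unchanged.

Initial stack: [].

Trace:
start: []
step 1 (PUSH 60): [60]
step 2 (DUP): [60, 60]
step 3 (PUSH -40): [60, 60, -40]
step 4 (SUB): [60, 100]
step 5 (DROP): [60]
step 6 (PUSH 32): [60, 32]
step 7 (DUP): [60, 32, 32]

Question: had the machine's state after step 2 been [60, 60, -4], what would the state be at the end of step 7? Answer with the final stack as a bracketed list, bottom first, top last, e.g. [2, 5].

state after step 2 := [60, 60, -4]
step 3 (PUSH -40): [60, 60, -4, -40]
step 4 (SUB): [60, 60, 36]
step 5 (DROP): [60, 60]
step 6 (PUSH 32): [60, 60, 32]
step 7 (DUP): [60, 60, 32, 32]

[60, 60, 32, 32]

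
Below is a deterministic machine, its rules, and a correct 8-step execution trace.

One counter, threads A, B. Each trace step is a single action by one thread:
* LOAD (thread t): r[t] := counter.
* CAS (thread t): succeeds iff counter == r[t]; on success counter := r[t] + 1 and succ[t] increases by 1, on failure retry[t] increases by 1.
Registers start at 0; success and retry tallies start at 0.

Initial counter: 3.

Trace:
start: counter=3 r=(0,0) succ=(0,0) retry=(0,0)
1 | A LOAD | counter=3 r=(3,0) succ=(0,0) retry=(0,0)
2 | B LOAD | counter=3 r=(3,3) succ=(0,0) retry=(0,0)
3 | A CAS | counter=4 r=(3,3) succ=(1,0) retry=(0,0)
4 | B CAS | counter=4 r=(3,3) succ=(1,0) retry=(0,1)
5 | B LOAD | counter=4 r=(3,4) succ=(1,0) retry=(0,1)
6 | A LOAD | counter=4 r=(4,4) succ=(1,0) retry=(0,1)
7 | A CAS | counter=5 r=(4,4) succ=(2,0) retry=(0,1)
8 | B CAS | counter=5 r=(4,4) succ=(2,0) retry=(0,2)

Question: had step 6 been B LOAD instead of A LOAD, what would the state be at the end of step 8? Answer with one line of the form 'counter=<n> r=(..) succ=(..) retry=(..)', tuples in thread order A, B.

(re-executing from step 6 with the substitution; state before step 6: counter=4 r=(3,4) succ=(1,0) retry=(0,1))
6 | B LOAD | counter=4 r=(3,4) succ=(1,0) retry=(0,1)
7 | A CAS | counter=4 r=(3,4) succ=(1,0) retry=(1,1)
8 | B CAS | counter=5 r=(3,4) succ=(1,1) retry=(1,1)

counter=5 r=(3,4) succ=(1,1) retry=(1,1)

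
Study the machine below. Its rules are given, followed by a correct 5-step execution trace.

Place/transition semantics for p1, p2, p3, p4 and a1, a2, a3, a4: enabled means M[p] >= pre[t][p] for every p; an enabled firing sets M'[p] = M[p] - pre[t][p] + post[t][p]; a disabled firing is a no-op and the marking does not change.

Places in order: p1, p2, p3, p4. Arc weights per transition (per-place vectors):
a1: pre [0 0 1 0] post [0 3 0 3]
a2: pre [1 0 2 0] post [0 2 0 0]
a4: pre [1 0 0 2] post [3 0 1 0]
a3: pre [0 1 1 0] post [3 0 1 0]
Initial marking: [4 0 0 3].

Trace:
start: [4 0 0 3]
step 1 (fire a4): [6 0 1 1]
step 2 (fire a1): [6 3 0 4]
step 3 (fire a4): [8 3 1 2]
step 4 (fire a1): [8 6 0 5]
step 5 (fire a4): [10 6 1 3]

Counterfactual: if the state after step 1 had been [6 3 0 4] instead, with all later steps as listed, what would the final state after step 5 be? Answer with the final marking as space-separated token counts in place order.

state after step 1 := [6 3 0 4]
step 2 (fire a1): [6 3 0 4]
step 3 (fire a4): [8 3 1 2]
step 4 (fire a1): [8 6 0 5]
step 5 (fire a4): [10 6 1 3]

10 6 1 3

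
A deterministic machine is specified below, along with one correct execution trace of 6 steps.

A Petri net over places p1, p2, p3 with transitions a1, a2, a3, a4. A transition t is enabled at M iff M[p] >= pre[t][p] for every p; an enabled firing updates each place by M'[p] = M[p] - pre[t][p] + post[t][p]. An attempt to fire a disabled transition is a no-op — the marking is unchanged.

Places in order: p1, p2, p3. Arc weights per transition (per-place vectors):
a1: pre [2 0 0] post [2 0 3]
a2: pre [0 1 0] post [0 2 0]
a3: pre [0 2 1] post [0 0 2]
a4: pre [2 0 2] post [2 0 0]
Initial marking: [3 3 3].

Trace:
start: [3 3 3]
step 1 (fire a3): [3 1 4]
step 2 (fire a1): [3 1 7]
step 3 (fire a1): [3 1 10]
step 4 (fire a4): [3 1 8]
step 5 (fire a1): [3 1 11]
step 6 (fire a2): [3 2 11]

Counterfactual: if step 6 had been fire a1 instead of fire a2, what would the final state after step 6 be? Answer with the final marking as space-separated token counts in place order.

3 1 14

(re-executing from step 6 with the substitution; state before step 6: [3 1 11])
step 6 (fire a1): [3 1 14]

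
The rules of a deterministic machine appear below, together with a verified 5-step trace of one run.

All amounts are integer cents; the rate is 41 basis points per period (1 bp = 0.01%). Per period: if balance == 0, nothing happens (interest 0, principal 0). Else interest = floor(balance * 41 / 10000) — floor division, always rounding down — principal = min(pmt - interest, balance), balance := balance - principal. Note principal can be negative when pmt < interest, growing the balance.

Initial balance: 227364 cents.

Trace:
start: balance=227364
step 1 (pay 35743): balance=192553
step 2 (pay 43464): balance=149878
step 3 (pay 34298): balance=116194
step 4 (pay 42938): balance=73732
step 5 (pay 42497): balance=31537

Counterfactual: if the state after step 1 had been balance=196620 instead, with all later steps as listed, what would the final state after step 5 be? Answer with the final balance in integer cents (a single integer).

state after step 1 := balance=196620
step 2 (pay 43464): balance=153962
step 3 (pay 34298): balance=120295
step 4 (pay 42938): balance=77850
step 5 (pay 42497): balance=35672

35672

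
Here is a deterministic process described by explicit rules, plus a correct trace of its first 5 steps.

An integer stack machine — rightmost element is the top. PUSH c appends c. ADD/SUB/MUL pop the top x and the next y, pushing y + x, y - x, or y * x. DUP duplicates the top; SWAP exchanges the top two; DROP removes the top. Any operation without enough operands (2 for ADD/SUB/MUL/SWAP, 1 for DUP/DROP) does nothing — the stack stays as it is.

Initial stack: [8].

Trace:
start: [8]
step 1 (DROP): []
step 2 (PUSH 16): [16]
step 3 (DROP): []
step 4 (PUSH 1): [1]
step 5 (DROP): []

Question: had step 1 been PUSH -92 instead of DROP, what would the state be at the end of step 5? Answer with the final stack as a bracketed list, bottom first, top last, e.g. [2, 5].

[8, -92]

(re-executing from step 1 with the substitution; state before step 1: [8])
step 1 (PUSH -92): [8, -92]
step 2 (PUSH 16): [8, -92, 16]
step 3 (DROP): [8, -92]
step 4 (PUSH 1): [8, -92, 1]
step 5 (DROP): [8, -92]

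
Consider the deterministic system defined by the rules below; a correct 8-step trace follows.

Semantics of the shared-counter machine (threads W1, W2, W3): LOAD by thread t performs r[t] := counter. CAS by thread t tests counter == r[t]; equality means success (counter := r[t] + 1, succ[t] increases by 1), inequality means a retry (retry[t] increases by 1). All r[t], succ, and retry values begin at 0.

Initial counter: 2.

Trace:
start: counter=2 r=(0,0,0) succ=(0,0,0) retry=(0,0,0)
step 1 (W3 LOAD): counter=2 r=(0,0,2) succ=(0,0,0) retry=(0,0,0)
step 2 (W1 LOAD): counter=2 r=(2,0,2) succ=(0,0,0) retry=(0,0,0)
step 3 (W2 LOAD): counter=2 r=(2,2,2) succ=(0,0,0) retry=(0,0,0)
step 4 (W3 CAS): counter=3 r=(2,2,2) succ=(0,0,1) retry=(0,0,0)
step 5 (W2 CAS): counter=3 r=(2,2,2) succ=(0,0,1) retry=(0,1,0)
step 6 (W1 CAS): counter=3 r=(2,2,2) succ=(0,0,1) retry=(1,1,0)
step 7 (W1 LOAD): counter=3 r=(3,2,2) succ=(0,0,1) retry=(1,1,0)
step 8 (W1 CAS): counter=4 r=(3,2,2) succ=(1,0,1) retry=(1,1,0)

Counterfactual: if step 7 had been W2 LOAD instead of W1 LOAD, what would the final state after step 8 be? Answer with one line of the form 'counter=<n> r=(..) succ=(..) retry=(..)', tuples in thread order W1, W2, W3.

counter=3 r=(2,3,2) succ=(0,0,1) retry=(2,1,0)

(re-executing from step 7 with the substitution; state before step 7: counter=3 r=(2,2,2) succ=(0,0,1) retry=(1,1,0))
step 7 (W2 LOAD): counter=3 r=(2,3,2) succ=(0,0,1) retry=(1,1,0)
step 8 (W1 CAS): counter=3 r=(2,3,2) succ=(0,0,1) retry=(2,1,0)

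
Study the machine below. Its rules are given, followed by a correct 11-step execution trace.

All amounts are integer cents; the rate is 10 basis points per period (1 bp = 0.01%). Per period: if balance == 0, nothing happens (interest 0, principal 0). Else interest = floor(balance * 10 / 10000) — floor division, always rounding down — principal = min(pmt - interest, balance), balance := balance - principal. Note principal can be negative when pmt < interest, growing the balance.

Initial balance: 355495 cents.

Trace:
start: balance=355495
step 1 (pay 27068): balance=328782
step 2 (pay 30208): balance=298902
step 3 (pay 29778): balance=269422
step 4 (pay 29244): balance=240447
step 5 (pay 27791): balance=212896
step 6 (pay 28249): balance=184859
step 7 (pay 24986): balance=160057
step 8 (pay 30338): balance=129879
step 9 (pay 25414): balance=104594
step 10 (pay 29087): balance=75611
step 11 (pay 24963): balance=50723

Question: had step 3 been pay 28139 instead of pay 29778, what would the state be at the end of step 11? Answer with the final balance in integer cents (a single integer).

52377

(re-executing from step 3 with the substitution; state before step 3: balance=298902)
step 3 (pay 28139): balance=271061
step 4 (pay 29244): balance=242088
step 5 (pay 27791): balance=214539
step 6 (pay 28249): balance=186504
step 7 (pay 24986): balance=161704
step 8 (pay 30338): balance=131527
step 9 (pay 25414): balance=106244
step 10 (pay 29087): balance=77263
step 11 (pay 24963): balance=52377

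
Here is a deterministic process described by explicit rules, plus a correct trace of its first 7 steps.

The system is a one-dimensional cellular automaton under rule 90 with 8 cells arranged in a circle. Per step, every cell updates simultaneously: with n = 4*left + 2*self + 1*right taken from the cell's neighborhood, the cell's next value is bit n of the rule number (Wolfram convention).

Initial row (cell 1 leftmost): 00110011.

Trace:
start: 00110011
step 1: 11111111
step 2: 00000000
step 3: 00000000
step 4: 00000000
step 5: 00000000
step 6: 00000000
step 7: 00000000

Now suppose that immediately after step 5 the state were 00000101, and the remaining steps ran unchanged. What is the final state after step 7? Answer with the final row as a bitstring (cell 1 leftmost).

01010101

state after step 5 := 00000101
step 6: 10001000
step 7: 01010101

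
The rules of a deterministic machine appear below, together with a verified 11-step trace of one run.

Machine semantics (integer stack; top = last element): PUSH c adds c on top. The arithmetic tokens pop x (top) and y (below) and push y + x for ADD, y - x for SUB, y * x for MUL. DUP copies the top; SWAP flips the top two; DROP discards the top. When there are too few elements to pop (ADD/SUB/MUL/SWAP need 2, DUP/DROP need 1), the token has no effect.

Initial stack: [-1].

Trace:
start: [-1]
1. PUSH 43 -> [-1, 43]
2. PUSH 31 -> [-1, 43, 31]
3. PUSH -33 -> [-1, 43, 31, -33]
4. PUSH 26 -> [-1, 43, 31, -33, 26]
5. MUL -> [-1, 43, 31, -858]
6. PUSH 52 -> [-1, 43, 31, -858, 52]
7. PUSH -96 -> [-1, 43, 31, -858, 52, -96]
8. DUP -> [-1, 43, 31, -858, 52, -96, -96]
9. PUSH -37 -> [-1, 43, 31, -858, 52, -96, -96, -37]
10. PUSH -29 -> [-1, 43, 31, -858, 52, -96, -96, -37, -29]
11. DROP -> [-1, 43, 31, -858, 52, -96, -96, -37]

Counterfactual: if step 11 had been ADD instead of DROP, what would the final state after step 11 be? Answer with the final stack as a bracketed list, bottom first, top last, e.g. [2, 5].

[-1, 43, 31, -858, 52, -96, -96, -66]

(re-executing from step 11 with the substitution; state before step 11: [-1, 43, 31, -858, 52, -96, -96, -37, -29])
11. ADD -> [-1, 43, 31, -858, 52, -96, -96, -66]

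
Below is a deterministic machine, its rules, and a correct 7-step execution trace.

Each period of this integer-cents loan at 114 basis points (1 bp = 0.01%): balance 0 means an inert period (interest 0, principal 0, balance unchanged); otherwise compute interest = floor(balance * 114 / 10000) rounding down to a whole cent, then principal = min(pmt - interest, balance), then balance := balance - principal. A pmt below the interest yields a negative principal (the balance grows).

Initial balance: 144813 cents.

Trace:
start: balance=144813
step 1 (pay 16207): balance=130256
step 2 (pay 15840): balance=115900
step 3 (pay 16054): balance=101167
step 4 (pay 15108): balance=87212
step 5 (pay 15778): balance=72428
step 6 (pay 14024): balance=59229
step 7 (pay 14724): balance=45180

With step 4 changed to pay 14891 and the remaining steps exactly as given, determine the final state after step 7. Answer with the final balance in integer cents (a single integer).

45404

(re-executing from step 4 with the substitution; state before step 4: balance=101167)
step 4 (pay 14891): balance=87429
step 5 (pay 15778): balance=72647
step 6 (pay 14024): balance=59451
step 7 (pay 14724): balance=45404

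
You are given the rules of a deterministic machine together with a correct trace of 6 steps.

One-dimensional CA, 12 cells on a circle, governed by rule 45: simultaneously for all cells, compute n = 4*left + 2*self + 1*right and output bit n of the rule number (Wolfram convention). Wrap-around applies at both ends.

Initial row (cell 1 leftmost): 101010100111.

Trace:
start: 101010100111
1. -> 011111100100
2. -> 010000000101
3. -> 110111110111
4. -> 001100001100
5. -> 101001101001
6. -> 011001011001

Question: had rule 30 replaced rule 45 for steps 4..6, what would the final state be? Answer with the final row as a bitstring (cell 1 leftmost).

(re-executing steps 4..6 under rule 30; state before step 4: 110111110111)
4. -> 000100000100
5. -> 001110001110
6. -> 011001011001

011001011001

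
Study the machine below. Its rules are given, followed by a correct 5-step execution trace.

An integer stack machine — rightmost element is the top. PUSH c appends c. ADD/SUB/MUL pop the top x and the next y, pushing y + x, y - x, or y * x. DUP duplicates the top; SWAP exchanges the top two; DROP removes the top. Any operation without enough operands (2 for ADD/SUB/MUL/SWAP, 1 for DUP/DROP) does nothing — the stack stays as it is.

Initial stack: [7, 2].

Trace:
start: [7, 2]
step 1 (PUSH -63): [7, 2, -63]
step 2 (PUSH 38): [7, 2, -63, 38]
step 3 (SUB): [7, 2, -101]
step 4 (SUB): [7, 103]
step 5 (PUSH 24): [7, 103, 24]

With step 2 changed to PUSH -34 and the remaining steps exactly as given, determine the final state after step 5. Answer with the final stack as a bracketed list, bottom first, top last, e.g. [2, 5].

(re-executing from step 2 with the substitution; state before step 2: [7, 2, -63])
step 2 (PUSH -34): [7, 2, -63, -34]
step 3 (SUB): [7, 2, -29]
step 4 (SUB): [7, 31]
step 5 (PUSH 24): [7, 31, 24]

[7, 31, 24]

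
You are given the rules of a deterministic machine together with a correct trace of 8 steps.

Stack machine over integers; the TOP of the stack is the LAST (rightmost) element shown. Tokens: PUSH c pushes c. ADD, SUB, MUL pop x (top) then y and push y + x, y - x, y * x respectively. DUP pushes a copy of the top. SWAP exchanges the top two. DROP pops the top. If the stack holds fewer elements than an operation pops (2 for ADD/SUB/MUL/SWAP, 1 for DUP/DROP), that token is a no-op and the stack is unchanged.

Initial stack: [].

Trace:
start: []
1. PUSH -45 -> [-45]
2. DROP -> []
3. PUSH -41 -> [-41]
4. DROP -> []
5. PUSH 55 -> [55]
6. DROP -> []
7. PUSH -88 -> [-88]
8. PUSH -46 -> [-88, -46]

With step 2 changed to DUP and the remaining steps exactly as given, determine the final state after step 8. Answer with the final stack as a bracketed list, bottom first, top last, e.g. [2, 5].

[-45, -45, -88, -46]

(re-executing from step 2 with the substitution; state before step 2: [-45])
2. DUP -> [-45, -45]
3. PUSH -41 -> [-45, -45, -41]
4. DROP -> [-45, -45]
5. PUSH 55 -> [-45, -45, 55]
6. DROP -> [-45, -45]
7. PUSH -88 -> [-45, -45, -88]
8. PUSH -46 -> [-45, -45, -88, -46]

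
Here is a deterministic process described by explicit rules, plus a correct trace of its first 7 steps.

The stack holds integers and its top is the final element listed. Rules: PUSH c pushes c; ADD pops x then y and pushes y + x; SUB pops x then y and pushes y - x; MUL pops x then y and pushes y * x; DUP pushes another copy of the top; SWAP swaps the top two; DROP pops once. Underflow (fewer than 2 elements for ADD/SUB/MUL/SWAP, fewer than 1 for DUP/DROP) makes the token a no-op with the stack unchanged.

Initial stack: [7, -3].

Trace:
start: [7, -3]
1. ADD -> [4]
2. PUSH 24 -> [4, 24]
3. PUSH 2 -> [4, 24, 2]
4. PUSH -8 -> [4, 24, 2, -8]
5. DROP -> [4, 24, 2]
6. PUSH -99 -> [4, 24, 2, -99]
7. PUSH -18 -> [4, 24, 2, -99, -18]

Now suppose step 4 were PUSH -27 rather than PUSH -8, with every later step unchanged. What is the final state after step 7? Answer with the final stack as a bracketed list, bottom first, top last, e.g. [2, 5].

(re-executing from step 4 with the substitution; state before step 4: [4, 24, 2])
4. PUSH -27 -> [4, 24, 2, -27]
5. DROP -> [4, 24, 2]
6. PUSH -99 -> [4, 24, 2, -99]
7. PUSH -18 -> [4, 24, 2, -99, -18]

[4, 24, 2, -99, -18]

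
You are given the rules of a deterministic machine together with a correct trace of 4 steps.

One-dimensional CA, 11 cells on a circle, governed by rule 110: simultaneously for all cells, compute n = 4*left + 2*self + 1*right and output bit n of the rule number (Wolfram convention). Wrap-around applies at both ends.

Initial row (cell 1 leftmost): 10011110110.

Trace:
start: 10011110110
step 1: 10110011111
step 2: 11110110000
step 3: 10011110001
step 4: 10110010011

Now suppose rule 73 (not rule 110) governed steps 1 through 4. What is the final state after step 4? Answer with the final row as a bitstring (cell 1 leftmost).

(re-executing steps 1..4 under rule 73; state before step 1: 10011110110)
step 1: 00010010110
step 2: 11000000110
step 3: 11011110110
step 4: 11010010110

11010010110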